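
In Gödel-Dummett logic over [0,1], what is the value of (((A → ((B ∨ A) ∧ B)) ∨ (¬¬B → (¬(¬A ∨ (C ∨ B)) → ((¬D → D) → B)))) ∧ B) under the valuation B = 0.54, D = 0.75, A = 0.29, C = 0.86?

0.54

(B ∨ A) = max(0.54, 0.29) = 0.54
((B ∨ A) ∧ B) = min(0.54, 0.54) = 0.54
(A → ((B ∨ A) ∧ B)): 0.29 ≤ 0.54, so result = 1
¬B: Gödel ¬ of 0.54 = 0 (operand ≠ 0)
¬¬B: Gödel ¬ of 0 = 1 (operand is 0)
¬A: Gödel ¬ of 0.29 = 0 (operand ≠ 0)
(C ∨ B) = max(0.86, 0.54) = 0.86
(¬A ∨ (C ∨ B)) = max(0, 0.86) = 0.86
¬(¬A ∨ (C ∨ B)): Gödel ¬ of 0.86 = 0 (operand ≠ 0)
¬D: Gödel ¬ of 0.75 = 0 (operand ≠ 0)
(¬D → D): 0 ≤ 0.75, so result = 1
((¬D → D) → B): 1 > 0.54, so result = 0.54
(¬(¬A ∨ (C ∨ B)) → ((¬D → D) → B)): 0 ≤ 0.54, so result = 1
(¬¬B → (¬(¬A ∨ (C ∨ B)) → ((¬D → D) → B))): 1 ≤ 1, so result = 1
((A → ((B ∨ A) ∧ B)) ∨ (¬¬B → (¬(¬A ∨ (C ∨ B)) → ((¬D → D) → B)))) = max(1, 1) = 1
(((A → ((B ∨ A) ∧ B)) ∨ (¬¬B → (¬(¬A ∨ (C ∨ B)) → ((¬D → D) → B)))) ∧ B) = min(1, 0.54) = 0.54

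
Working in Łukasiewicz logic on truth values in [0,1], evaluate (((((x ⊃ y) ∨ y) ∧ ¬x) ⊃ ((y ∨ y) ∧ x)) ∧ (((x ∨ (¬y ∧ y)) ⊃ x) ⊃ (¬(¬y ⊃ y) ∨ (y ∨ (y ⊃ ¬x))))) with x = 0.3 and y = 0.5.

(x ⊃ y): min(1, 1 − 0.3 + 0.5) = 1
((x ⊃ y) ∨ y) = max(1, 0.5) = 1
¬x: Łukasiewicz ¬ gives 1 − 0.3 = 0.7
(((x ⊃ y) ∨ y) ∧ ¬x) = min(1, 0.7) = 0.7
(y ∨ y) = max(0.5, 0.5) = 0.5
((y ∨ y) ∧ x) = min(0.5, 0.3) = 0.3
((((x ⊃ y) ∨ y) ∧ ¬x) ⊃ ((y ∨ y) ∧ x)): min(1, 1 − 0.7 + 0.3) = 0.6
¬y: Łukasiewicz ¬ gives 1 − 0.5 = 0.5
(¬y ∧ y) = min(0.5, 0.5) = 0.5
(x ∨ (¬y ∧ y)) = max(0.3, 0.5) = 0.5
((x ∨ (¬y ∧ y)) ⊃ x): min(1, 1 − 0.5 + 0.3) = 0.8
¬y: Łukasiewicz ¬ gives 1 − 0.5 = 0.5
(¬y ⊃ y): min(1, 1 − 0.5 + 0.5) = 1
¬(¬y ⊃ y): Łukasiewicz ¬ gives 1 − 1 = 0
¬x: Łukasiewicz ¬ gives 1 − 0.3 = 0.7
(y ⊃ ¬x): min(1, 1 − 0.5 + 0.7) = 1
(y ∨ (y ⊃ ¬x)) = max(0.5, 1) = 1
(¬(¬y ⊃ y) ∨ (y ∨ (y ⊃ ¬x))) = max(0, 1) = 1
(((x ∨ (¬y ∧ y)) ⊃ x) ⊃ (¬(¬y ⊃ y) ∨ (y ∨ (y ⊃ ¬x)))): min(1, 1 − 0.8 + 1) = 1
(((((x ⊃ y) ∨ y) ∧ ¬x) ⊃ ((y ∨ y) ∧ x)) ∧ (((x ∨ (¬y ∧ y)) ⊃ x) ⊃ (¬(¬y ⊃ y) ∨ (y ∨ (y ⊃ ¬x))))) = min(0.6, 1) = 0.6

0.60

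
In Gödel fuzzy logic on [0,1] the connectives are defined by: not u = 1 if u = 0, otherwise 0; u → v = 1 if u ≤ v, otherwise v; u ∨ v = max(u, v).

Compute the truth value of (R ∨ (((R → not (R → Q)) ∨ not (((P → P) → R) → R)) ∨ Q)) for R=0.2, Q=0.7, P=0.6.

0.70

(R → Q): 0.2 ≤ 0.7, so result = 1
not (R → Q): Gödel ¬ of 1 = 0 (operand ≠ 0)
(R → not (R → Q)): 0.2 > 0, so result = 0
(P → P): 0.6 ≤ 0.6, so result = 1
((P → P) → R): 1 > 0.2, so result = 0.2
(((P → P) → R) → R): 0.2 ≤ 0.2, so result = 1
not (((P → P) → R) → R): Gödel ¬ of 1 = 0 (operand ≠ 0)
((R → not (R → Q)) ∨ not (((P → P) → R) → R)) = max(0, 0) = 0
(((R → not (R → Q)) ∨ not (((P → P) → R) → R)) ∨ Q) = max(0, 0.7) = 0.7
(R ∨ (((R → not (R → Q)) ∨ not (((P → P) → R) → R)) ∨ Q)) = max(0.2, 0.7) = 0.7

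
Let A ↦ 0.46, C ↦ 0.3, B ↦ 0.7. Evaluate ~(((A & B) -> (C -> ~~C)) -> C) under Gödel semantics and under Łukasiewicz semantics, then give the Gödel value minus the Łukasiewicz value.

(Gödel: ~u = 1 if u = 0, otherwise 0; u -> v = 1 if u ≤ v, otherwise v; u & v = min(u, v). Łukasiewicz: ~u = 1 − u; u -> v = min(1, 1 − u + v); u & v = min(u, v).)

Gödel evaluation:
  (A & B) = min(0.46, 0.7) = 0.46
  ~C: Gödel ¬ of 0.3 = 0 (operand ≠ 0)
  ~~C: Gödel ¬ of 0 = 1 (operand is 0)
  (C -> ~~C): 0.3 ≤ 1, so result = 1
  ((A & B) -> (C -> ~~C)): 0.46 ≤ 1, so result = 1
  (((A & B) -> (C -> ~~C)) -> C): 1 > 0.3, so result = 0.3
  ~(((A & B) -> (C -> ~~C)) -> C): Gödel ¬ of 0.3 = 0 (operand ≠ 0)
  Gödel value = 0
Łukasiewicz evaluation:
  (A & B) = min(0.46, 0.7) = 0.46
  ~C: Łukasiewicz ¬ gives 1 − 0.3 = 0.7
  ~~C: Łukasiewicz ¬ gives 1 − 0.7 = 0.3
  (C -> ~~C): min(1, 1 − 0.3 + 0.3) = 1
  ((A & B) -> (C -> ~~C)): min(1, 1 − 0.46 + 1) = 1
  (((A & B) -> (C -> ~~C)) -> C): min(1, 1 − 1 + 0.3) = 0.3
  ~(((A & B) -> (C -> ~~C)) -> C): Łukasiewicz ¬ gives 1 − 0.3 = 0.7
  Łukasiewicz value = 0.7
Difference: 0 − 0.7 = -0.70

-0.70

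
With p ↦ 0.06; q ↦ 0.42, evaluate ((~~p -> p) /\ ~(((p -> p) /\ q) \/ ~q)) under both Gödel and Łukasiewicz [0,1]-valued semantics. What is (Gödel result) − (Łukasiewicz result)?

-0.42

Gödel evaluation:
  ~p: Gödel ¬ of 0.06 = 0 (operand ≠ 0)
  ~~p: Gödel ¬ of 0 = 1 (operand is 0)
  (~~p -> p): 1 > 0.06, so result = 0.06
  (p -> p): 0.06 ≤ 0.06, so result = 1
  ((p -> p) /\ q) = min(1, 0.42) = 0.42
  ~q: Gödel ¬ of 0.42 = 0 (operand ≠ 0)
  (((p -> p) /\ q) \/ ~q) = max(0.42, 0) = 0.42
  ~(((p -> p) /\ q) \/ ~q): Gödel ¬ of 0.42 = 0 (operand ≠ 0)
  ((~~p -> p) /\ ~(((p -> p) /\ q) \/ ~q)) = min(0.06, 0) = 0
  Gödel value = 0
Łukasiewicz evaluation:
  ~p: Łukasiewicz ¬ gives 1 − 0.06 = 0.94
  ~~p: Łukasiewicz ¬ gives 1 − 0.94 = 0.06
  (~~p -> p): min(1, 1 − 0.06 + 0.06) = 1
  (p -> p): min(1, 1 − 0.06 + 0.06) = 1
  ((p -> p) /\ q) = min(1, 0.42) = 0.42
  ~q: Łukasiewicz ¬ gives 1 − 0.42 = 0.58
  (((p -> p) /\ q) \/ ~q) = max(0.42, 0.58) = 0.58
  ~(((p -> p) /\ q) \/ ~q): Łukasiewicz ¬ gives 1 − 0.58 = 0.42
  ((~~p -> p) /\ ~(((p -> p) /\ q) \/ ~q)) = min(1, 0.42) = 0.42
  Łukasiewicz value = 0.42
Difference: 0 − 0.42 = -0.42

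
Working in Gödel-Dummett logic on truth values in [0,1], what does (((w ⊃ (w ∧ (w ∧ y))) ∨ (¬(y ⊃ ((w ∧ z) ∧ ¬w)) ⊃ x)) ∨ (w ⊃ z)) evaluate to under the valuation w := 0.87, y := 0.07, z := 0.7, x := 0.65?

(w ∧ y) = min(0.87, 0.07) = 0.07
(w ∧ (w ∧ y)) = min(0.87, 0.07) = 0.07
(w ⊃ (w ∧ (w ∧ y))): 0.87 > 0.07, so result = 0.07
(w ∧ z) = min(0.87, 0.7) = 0.7
¬w: Gödel ¬ of 0.87 = 0 (operand ≠ 0)
((w ∧ z) ∧ ¬w) = min(0.7, 0) = 0
(y ⊃ ((w ∧ z) ∧ ¬w)): 0.07 > 0, so result = 0
¬(y ⊃ ((w ∧ z) ∧ ¬w)): Gödel ¬ of 0 = 1 (operand is 0)
(¬(y ⊃ ((w ∧ z) ∧ ¬w)) ⊃ x): 1 > 0.65, so result = 0.65
((w ⊃ (w ∧ (w ∧ y))) ∨ (¬(y ⊃ ((w ∧ z) ∧ ¬w)) ⊃ x)) = max(0.07, 0.65) = 0.65
(w ⊃ z): 0.87 > 0.7, so result = 0.7
(((w ⊃ (w ∧ (w ∧ y))) ∨ (¬(y ⊃ ((w ∧ z) ∧ ¬w)) ⊃ x)) ∨ (w ⊃ z)) = max(0.65, 0.7) = 0.7

0.70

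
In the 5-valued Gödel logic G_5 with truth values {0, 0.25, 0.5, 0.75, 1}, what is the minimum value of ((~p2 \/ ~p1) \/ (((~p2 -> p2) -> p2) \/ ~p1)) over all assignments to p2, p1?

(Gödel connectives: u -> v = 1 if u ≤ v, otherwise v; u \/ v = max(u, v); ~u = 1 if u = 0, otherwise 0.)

The minimum is attained at p2 = 0.25, p1 = 0.25:
  ~p2: Gödel ¬ of 0.25 = 0 (operand ≠ 0)
  ~p1: Gödel ¬ of 0.25 = 0 (operand ≠ 0)
  (~p2 \/ ~p1) = max(0, 0) = 0
  ~p2: Gödel ¬ of 0.25 = 0 (operand ≠ 0)
  (~p2 -> p2): 0 ≤ 0.25, so result = 1
  ((~p2 -> p2) -> p2): 1 > 0.25, so result = 0.25
  ~p1: Gödel ¬ of 0.25 = 0 (operand ≠ 0)
  (((~p2 -> p2) -> p2) \/ ~p1) = max(0.25, 0) = 0.25
  ((~p2 \/ ~p1) \/ (((~p2 -> p2) -> p2) \/ ~p1)) = max(0, 0.25) = 0.25
Checking all 25 assignments confirms none give a value below 0.25.

0.25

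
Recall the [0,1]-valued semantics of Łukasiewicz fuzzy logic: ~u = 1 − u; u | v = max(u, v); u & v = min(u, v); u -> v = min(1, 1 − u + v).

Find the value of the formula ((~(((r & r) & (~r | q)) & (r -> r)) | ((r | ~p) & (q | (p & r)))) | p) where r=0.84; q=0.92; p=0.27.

0.84

(r & r) = min(0.84, 0.84) = 0.84
~r: Łukasiewicz ¬ gives 1 − 0.84 = 0.16
(~r | q) = max(0.16, 0.92) = 0.92
((r & r) & (~r | q)) = min(0.84, 0.92) = 0.84
(r -> r): min(1, 1 − 0.84 + 0.84) = 1
(((r & r) & (~r | q)) & (r -> r)) = min(0.84, 1) = 0.84
~(((r & r) & (~r | q)) & (r -> r)): Łukasiewicz ¬ gives 1 − 0.84 = 0.16
~p: Łukasiewicz ¬ gives 1 − 0.27 = 0.73
(r | ~p) = max(0.84, 0.73) = 0.84
(p & r) = min(0.27, 0.84) = 0.27
(q | (p & r)) = max(0.92, 0.27) = 0.92
((r | ~p) & (q | (p & r))) = min(0.84, 0.92) = 0.84
(~(((r & r) & (~r | q)) & (r -> r)) | ((r | ~p) & (q | (p & r)))) = max(0.16, 0.84) = 0.84
((~(((r & r) & (~r | q)) & (r -> r)) | ((r | ~p) & (q | (p & r)))) | p) = max(0.84, 0.27) = 0.84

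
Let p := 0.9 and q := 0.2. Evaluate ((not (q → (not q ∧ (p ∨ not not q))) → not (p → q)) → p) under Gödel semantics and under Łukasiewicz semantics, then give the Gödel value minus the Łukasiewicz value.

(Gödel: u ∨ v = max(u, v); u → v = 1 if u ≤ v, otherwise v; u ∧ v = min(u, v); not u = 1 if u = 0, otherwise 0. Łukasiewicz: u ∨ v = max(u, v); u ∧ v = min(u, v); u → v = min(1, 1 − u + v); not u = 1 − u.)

0.10

Gödel evaluation:
  not q: Gödel ¬ of 0.2 = 0 (operand ≠ 0)
  not q: Gödel ¬ of 0.2 = 0 (operand ≠ 0)
  not not q: Gödel ¬ of 0 = 1 (operand is 0)
  (p ∨ not not q) = max(0.9, 1) = 1
  (not q ∧ (p ∨ not not q)) = min(0, 1) = 0
  (q → (not q ∧ (p ∨ not not q))): 0.2 > 0, so result = 0
  not (q → (not q ∧ (p ∨ not not q))): Gödel ¬ of 0 = 1 (operand is 0)
  (p → q): 0.9 > 0.2, so result = 0.2
  not (p → q): Gödel ¬ of 0.2 = 0 (operand ≠ 0)
  (not (q → (not q ∧ (p ∨ not not q))) → not (p → q)): 1 > 0, so result = 0
  ((not (q → (not q ∧ (p ∨ not not q))) → not (p → q)) → p): 0 ≤ 0.9, so result = 1
  Gödel value = 1
Łukasiewicz evaluation:
  not q: Łukasiewicz ¬ gives 1 − 0.2 = 0.8
  not q: Łukasiewicz ¬ gives 1 − 0.2 = 0.8
  not not q: Łukasiewicz ¬ gives 1 − 0.8 = 0.2
  (p ∨ not not q) = max(0.9, 0.2) = 0.9
  (not q ∧ (p ∨ not not q)) = min(0.8, 0.9) = 0.8
  (q → (not q ∧ (p ∨ not not q))): min(1, 1 − 0.2 + 0.8) = 1
  not (q → (not q ∧ (p ∨ not not q))): Łukasiewicz ¬ gives 1 − 1 = 0
  (p → q): min(1, 1 − 0.9 + 0.2) = 0.3
  not (p → q): Łukasiewicz ¬ gives 1 − 0.3 = 0.7
  (not (q → (not q ∧ (p ∨ not not q))) → not (p → q)): min(1, 1 − 0 + 0.7) = 1
  ((not (q → (not q ∧ (p ∨ not not q))) → not (p → q)) → p): min(1, 1 − 1 + 0.9) = 0.9
  Łukasiewicz value = 0.9
Difference: 1 − 0.9 = 0.10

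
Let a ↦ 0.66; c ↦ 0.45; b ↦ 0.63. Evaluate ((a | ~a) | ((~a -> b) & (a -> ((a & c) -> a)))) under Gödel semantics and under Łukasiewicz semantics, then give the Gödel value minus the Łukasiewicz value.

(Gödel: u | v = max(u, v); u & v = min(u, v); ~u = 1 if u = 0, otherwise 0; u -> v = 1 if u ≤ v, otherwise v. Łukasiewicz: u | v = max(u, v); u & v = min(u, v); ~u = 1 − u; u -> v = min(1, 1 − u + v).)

Gödel evaluation:
  ~a: Gödel ¬ of 0.66 = 0 (operand ≠ 0)
  (a | ~a) = max(0.66, 0) = 0.66
  ~a: Gödel ¬ of 0.66 = 0 (operand ≠ 0)
  (~a -> b): 0 ≤ 0.63, so result = 1
  (a & c) = min(0.66, 0.45) = 0.45
  ((a & c) -> a): 0.45 ≤ 0.66, so result = 1
  (a -> ((a & c) -> a)): 0.66 ≤ 1, so result = 1
  ((~a -> b) & (a -> ((a & c) -> a))) = min(1, 1) = 1
  ((a | ~a) | ((~a -> b) & (a -> ((a & c) -> a)))) = max(0.66, 1) = 1
  Gödel value = 1
Łukasiewicz evaluation:
  ~a: Łukasiewicz ¬ gives 1 − 0.66 = 0.34
  (a | ~a) = max(0.66, 0.34) = 0.66
  ~a: Łukasiewicz ¬ gives 1 − 0.66 = 0.34
  (~a -> b): min(1, 1 − 0.34 + 0.63) = 1
  (a & c) = min(0.66, 0.45) = 0.45
  ((a & c) -> a): min(1, 1 − 0.45 + 0.66) = 1
  (a -> ((a & c) -> a)): min(1, 1 − 0.66 + 1) = 1
  ((~a -> b) & (a -> ((a & c) -> a))) = min(1, 1) = 1
  ((a | ~a) | ((~a -> b) & (a -> ((a & c) -> a)))) = max(0.66, 1) = 1
  Łukasiewicz value = 1
Difference: 1 − 1 = 0.00

0.00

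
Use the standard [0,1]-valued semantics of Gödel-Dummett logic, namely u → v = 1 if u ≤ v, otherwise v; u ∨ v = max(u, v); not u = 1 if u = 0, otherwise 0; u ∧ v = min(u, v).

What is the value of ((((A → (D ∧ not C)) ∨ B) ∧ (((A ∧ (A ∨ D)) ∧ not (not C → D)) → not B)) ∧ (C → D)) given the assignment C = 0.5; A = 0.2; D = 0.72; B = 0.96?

0.96

not C: Gödel ¬ of 0.5 = 0 (operand ≠ 0)
(D ∧ not C) = min(0.72, 0) = 0
(A → (D ∧ not C)): 0.2 > 0, so result = 0
((A → (D ∧ not C)) ∨ B) = max(0, 0.96) = 0.96
(A ∨ D) = max(0.2, 0.72) = 0.72
(A ∧ (A ∨ D)) = min(0.2, 0.72) = 0.2
not C: Gödel ¬ of 0.5 = 0 (operand ≠ 0)
(not C → D): 0 ≤ 0.72, so result = 1
not (not C → D): Gödel ¬ of 1 = 0 (operand ≠ 0)
((A ∧ (A ∨ D)) ∧ not (not C → D)) = min(0.2, 0) = 0
not B: Gödel ¬ of 0.96 = 0 (operand ≠ 0)
(((A ∧ (A ∨ D)) ∧ not (not C → D)) → not B): 0 ≤ 0, so result = 1
(((A → (D ∧ not C)) ∨ B) ∧ (((A ∧ (A ∨ D)) ∧ not (not C → D)) → not B)) = min(0.96, 1) = 0.96
(C → D): 0.5 ≤ 0.72, so result = 1
((((A → (D ∧ not C)) ∨ B) ∧ (((A ∧ (A ∨ D)) ∧ not (not C → D)) → not B)) ∧ (C → D)) = min(0.96, 1) = 0.96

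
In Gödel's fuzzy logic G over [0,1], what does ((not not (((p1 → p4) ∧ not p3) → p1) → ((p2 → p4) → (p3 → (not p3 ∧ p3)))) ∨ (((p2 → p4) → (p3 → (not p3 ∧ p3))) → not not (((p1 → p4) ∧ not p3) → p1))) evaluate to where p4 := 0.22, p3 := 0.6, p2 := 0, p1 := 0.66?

1.00

(p1 → p4): 0.66 > 0.22, so result = 0.22
not p3: Gödel ¬ of 0.6 = 0 (operand ≠ 0)
((p1 → p4) ∧ not p3) = min(0.22, 0) = 0
(((p1 → p4) ∧ not p3) → p1): 0 ≤ 0.66, so result = 1
not (((p1 → p4) ∧ not p3) → p1): Gödel ¬ of 1 = 0 (operand ≠ 0)
not not (((p1 → p4) ∧ not p3) → p1): Gödel ¬ of 0 = 1 (operand is 0)
(p2 → p4): 0 ≤ 0.22, so result = 1
not p3: Gödel ¬ of 0.6 = 0 (operand ≠ 0)
(not p3 ∧ p3) = min(0, 0.6) = 0
(p3 → (not p3 ∧ p3)): 0.6 > 0, so result = 0
((p2 → p4) → (p3 → (not p3 ∧ p3))): 1 > 0, so result = 0
(not not (((p1 → p4) ∧ not p3) → p1) → ((p2 → p4) → (p3 → (not p3 ∧ p3)))): 1 > 0, so result = 0
(p2 → p4): 0 ≤ 0.22, so result = 1
not p3: Gödel ¬ of 0.6 = 0 (operand ≠ 0)
(not p3 ∧ p3) = min(0, 0.6) = 0
(p3 → (not p3 ∧ p3)): 0.6 > 0, so result = 0
((p2 → p4) → (p3 → (not p3 ∧ p3))): 1 > 0, so result = 0
(p1 → p4): 0.66 > 0.22, so result = 0.22
not p3: Gödel ¬ of 0.6 = 0 (operand ≠ 0)
((p1 → p4) ∧ not p3) = min(0.22, 0) = 0
(((p1 → p4) ∧ not p3) → p1): 0 ≤ 0.66, so result = 1
not (((p1 → p4) ∧ not p3) → p1): Gödel ¬ of 1 = 0 (operand ≠ 0)
not not (((p1 → p4) ∧ not p3) → p1): Gödel ¬ of 0 = 1 (operand is 0)
(((p2 → p4) → (p3 → (not p3 ∧ p3))) → not not (((p1 → p4) ∧ not p3) → p1)): 0 ≤ 1, so result = 1
((not not (((p1 → p4) ∧ not p3) → p1) → ((p2 → p4) → (p3 → (not p3 ∧ p3)))) ∨ (((p2 → p4) → (p3 → (not p3 ∧ p3))) → not not (((p1 → p4) ∧ not p3) → p1))) = max(0, 1) = 1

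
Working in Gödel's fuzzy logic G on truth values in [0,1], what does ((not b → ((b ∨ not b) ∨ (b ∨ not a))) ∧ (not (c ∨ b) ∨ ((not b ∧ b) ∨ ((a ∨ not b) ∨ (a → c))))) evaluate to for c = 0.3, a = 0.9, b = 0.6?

0.90

not b: Gödel ¬ of 0.6 = 0 (operand ≠ 0)
not b: Gödel ¬ of 0.6 = 0 (operand ≠ 0)
(b ∨ not b) = max(0.6, 0) = 0.6
not a: Gödel ¬ of 0.9 = 0 (operand ≠ 0)
(b ∨ not a) = max(0.6, 0) = 0.6
((b ∨ not b) ∨ (b ∨ not a)) = max(0.6, 0.6) = 0.6
(not b → ((b ∨ not b) ∨ (b ∨ not a))): 0 ≤ 0.6, so result = 1
(c ∨ b) = max(0.3, 0.6) = 0.6
not (c ∨ b): Gödel ¬ of 0.6 = 0 (operand ≠ 0)
not b: Gödel ¬ of 0.6 = 0 (operand ≠ 0)
(not b ∧ b) = min(0, 0.6) = 0
not b: Gödel ¬ of 0.6 = 0 (operand ≠ 0)
(a ∨ not b) = max(0.9, 0) = 0.9
(a → c): 0.9 > 0.3, so result = 0.3
((a ∨ not b) ∨ (a → c)) = max(0.9, 0.3) = 0.9
((not b ∧ b) ∨ ((a ∨ not b) ∨ (a → c))) = max(0, 0.9) = 0.9
(not (c ∨ b) ∨ ((not b ∧ b) ∨ ((a ∨ not b) ∨ (a → c)))) = max(0, 0.9) = 0.9
((not b → ((b ∨ not b) ∨ (b ∨ not a))) ∧ (not (c ∨ b) ∨ ((not b ∧ b) ∨ ((a ∨ not b) ∨ (a → c))))) = min(1, 0.9) = 0.9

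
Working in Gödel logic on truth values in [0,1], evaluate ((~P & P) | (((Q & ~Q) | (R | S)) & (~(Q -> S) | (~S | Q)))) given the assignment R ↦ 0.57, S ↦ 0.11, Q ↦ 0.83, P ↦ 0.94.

~P: Gödel ¬ of 0.94 = 0 (operand ≠ 0)
(~P & P) = min(0, 0.94) = 0
~Q: Gödel ¬ of 0.83 = 0 (operand ≠ 0)
(Q & ~Q) = min(0.83, 0) = 0
(R | S) = max(0.57, 0.11) = 0.57
((Q & ~Q) | (R | S)) = max(0, 0.57) = 0.57
(Q -> S): 0.83 > 0.11, so result = 0.11
~(Q -> S): Gödel ¬ of 0.11 = 0 (operand ≠ 0)
~S: Gödel ¬ of 0.11 = 0 (operand ≠ 0)
(~S | Q) = max(0, 0.83) = 0.83
(~(Q -> S) | (~S | Q)) = max(0, 0.83) = 0.83
(((Q & ~Q) | (R | S)) & (~(Q -> S) | (~S | Q))) = min(0.57, 0.83) = 0.57
((~P & P) | (((Q & ~Q) | (R | S)) & (~(Q -> S) | (~S | Q)))) = max(0, 0.57) = 0.57

0.57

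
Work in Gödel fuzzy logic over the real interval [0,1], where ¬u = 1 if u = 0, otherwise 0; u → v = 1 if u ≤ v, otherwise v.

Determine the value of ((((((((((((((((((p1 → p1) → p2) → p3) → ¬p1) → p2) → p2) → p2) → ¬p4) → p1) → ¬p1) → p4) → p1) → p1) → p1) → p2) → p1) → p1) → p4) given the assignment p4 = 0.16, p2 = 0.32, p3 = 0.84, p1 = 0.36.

(p1 → p1): 0.36 ≤ 0.36, so result = 1
((p1 → p1) → p2): 1 > 0.32, so result = 0.32
(((p1 → p1) → p2) → p3): 0.32 ≤ 0.84, so result = 1
¬p1: Gödel ¬ of 0.36 = 0 (operand ≠ 0)
((((p1 → p1) → p2) → p3) → ¬p1): 1 > 0, so result = 0
(((((p1 → p1) → p2) → p3) → ¬p1) → p2): 0 ≤ 0.32, so result = 1
((((((p1 → p1) → p2) → p3) → ¬p1) → p2) → p2): 1 > 0.32, so result = 0.32
(((((((p1 → p1) → p2) → p3) → ¬p1) → p2) → p2) → p2): 0.32 ≤ 0.32, so result = 1
¬p4: Gödel ¬ of 0.16 = 0 (operand ≠ 0)
((((((((p1 → p1) → p2) → p3) → ¬p1) → p2) → p2) → p2) → ¬p4): 1 > 0, so result = 0
(((((((((p1 → p1) → p2) → p3) → ¬p1) → p2) → p2) → p2) → ¬p4) → p1): 0 ≤ 0.36, so result = 1
¬p1: Gödel ¬ of 0.36 = 0 (operand ≠ 0)
((((((((((p1 → p1) → p2) → p3) → ¬p1) → p2) → p2) → p2) → ¬p4) → p1) → ¬p1): 1 > 0, so result = 0
(((((((((((p1 → p1) → p2) → p3) → ¬p1) → p2) → p2) → p2) → ¬p4) → p1) → ¬p1) → p4): 0 ≤ 0.16, so result = 1
((((((((((((p1 → p1) → p2) → p3) → ¬p1) → p2) → p2) → p2) → ¬p4) → p1) → ¬p1) → p4) → p1): 1 > 0.36, so result = 0.36
(((((((((((((p1 → p1) → p2) → p3) → ¬p1) → p2) → p2) → p2) → ¬p4) → p1) → ¬p1) → p4) → p1) → p1): 0.36 ≤ 0.36, so result = 1
((((((((((((((p1 → p1) → p2) → p3) → ¬p1) → p2) → p2) → p2) → ¬p4) → p1) → ¬p1) → p4) → p1) → p1) → p1): 1 > 0.36, so result = 0.36
(((((((((((((((p1 → p1) → p2) → p3) → ¬p1) → p2) → p2) → p2) → ¬p4) → p1) → ¬p1) → p4) → p1) → p1) → p1) → p2): 0.36 > 0.32, so result = 0.32
((((((((((((((((p1 → p1) → p2) → p3) → ¬p1) → p2) → p2) → p2) → ¬p4) → p1) → ¬p1) → p4) → p1) → p1) → p1) → p2) → p1): 0.32 ≤ 0.36, so result = 1
(((((((((((((((((p1 → p1) → p2) → p3) → ¬p1) → p2) → p2) → p2) → ¬p4) → p1) → ¬p1) → p4) → p1) → p1) → p1) → p2) → p1) → p1): 1 > 0.36, so result = 0.36
((((((((((((((((((p1 → p1) → p2) → p3) → ¬p1) → p2) → p2) → p2) → ¬p4) → p1) → ¬p1) → p4) → p1) → p1) → p1) → p2) → p1) → p1) → p4): 0.36 > 0.16, so result = 0.16

0.16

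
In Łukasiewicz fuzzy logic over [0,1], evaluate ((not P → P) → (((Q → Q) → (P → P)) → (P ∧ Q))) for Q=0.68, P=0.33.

not P: Łukasiewicz ¬ gives 1 − 0.33 = 0.67
(not P → P): min(1, 1 − 0.67 + 0.33) = 0.66
(Q → Q): min(1, 1 − 0.68 + 0.68) = 1
(P → P): min(1, 1 − 0.33 + 0.33) = 1
((Q → Q) → (P → P)): min(1, 1 − 1 + 1) = 1
(P ∧ Q) = min(0.33, 0.68) = 0.33
(((Q → Q) → (P → P)) → (P ∧ Q)): min(1, 1 − 1 + 0.33) = 0.33
((not P → P) → (((Q → Q) → (P → P)) → (P ∧ Q))): min(1, 1 − 0.66 + 0.33) = 0.67

0.67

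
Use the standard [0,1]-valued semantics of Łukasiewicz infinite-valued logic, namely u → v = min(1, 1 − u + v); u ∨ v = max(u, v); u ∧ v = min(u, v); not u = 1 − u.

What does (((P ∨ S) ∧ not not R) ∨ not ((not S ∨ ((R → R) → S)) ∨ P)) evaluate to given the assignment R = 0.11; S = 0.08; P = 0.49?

0.11

(P ∨ S) = max(0.49, 0.08) = 0.49
not R: Łukasiewicz ¬ gives 1 − 0.11 = 0.89
not not R: Łukasiewicz ¬ gives 1 − 0.89 = 0.11
((P ∨ S) ∧ not not R) = min(0.49, 0.11) = 0.11
not S: Łukasiewicz ¬ gives 1 − 0.08 = 0.92
(R → R): min(1, 1 − 0.11 + 0.11) = 1
((R → R) → S): min(1, 1 − 1 + 0.08) = 0.08
(not S ∨ ((R → R) → S)) = max(0.92, 0.08) = 0.92
((not S ∨ ((R → R) → S)) ∨ P) = max(0.92, 0.49) = 0.92
not ((not S ∨ ((R → R) → S)) ∨ P): Łukasiewicz ¬ gives 1 − 0.92 = 0.08
(((P ∨ S) ∧ not not R) ∨ not ((not S ∨ ((R → R) → S)) ∨ P)) = max(0.11, 0.08) = 0.11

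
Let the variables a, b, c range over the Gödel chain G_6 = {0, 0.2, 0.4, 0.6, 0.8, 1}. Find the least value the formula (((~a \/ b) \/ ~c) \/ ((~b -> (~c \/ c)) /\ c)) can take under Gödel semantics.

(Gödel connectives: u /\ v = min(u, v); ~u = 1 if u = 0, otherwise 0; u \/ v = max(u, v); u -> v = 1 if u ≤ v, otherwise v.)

The minimum is attained at a = 0.2, b = 0, c = 0.2:
  ~a: Gödel ¬ of 0.2 = 0 (operand ≠ 0)
  (~a \/ b) = max(0, 0) = 0
  ~c: Gödel ¬ of 0.2 = 0 (operand ≠ 0)
  ((~a \/ b) \/ ~c) = max(0, 0) = 0
  ~b: Gödel ¬ of 0 = 1 (operand is 0)
  ~c: Gödel ¬ of 0.2 = 0 (operand ≠ 0)
  (~c \/ c) = max(0, 0.2) = 0.2
  (~b -> (~c \/ c)): 1 > 0.2, so result = 0.2
  ((~b -> (~c \/ c)) /\ c) = min(0.2, 0.2) = 0.2
  (((~a \/ b) \/ ~c) \/ ((~b -> (~c \/ c)) /\ c)) = max(0, 0.2) = 0.2
Checking all 216 assignments confirms none give a value below 0.20.

0.20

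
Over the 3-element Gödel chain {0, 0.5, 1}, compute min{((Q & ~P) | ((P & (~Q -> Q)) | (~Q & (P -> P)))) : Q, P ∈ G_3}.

0.50

The minimum is attained at Q = 0.5, P = 0:
  ~P: Gödel ¬ of 0 = 1 (operand is 0)
  (Q & ~P) = min(0.5, 1) = 0.5
  ~Q: Gödel ¬ of 0.5 = 0 (operand ≠ 0)
  (~Q -> Q): 0 ≤ 0.5, so result = 1
  (P & (~Q -> Q)) = min(0, 1) = 0
  ~Q: Gödel ¬ of 0.5 = 0 (operand ≠ 0)
  (P -> P): 0 ≤ 0, so result = 1
  (~Q & (P -> P)) = min(0, 1) = 0
  ((P & (~Q -> Q)) | (~Q & (P -> P))) = max(0, 0) = 0
  ((Q & ~P) | ((P & (~Q -> Q)) | (~Q & (P -> P)))) = max(0.5, 0) = 0.5
Checking all 9 assignments confirms none give a value below 0.50.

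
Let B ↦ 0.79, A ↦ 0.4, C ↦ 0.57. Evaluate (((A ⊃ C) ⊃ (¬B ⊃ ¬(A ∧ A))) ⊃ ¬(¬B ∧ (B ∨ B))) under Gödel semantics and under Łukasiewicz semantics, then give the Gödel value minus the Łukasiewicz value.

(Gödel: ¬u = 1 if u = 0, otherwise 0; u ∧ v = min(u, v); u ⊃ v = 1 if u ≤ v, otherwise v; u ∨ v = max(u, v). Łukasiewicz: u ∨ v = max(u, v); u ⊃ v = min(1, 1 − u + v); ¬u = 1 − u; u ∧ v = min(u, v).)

Gödel evaluation:
  (A ⊃ C): 0.4 ≤ 0.57, so result = 1
  ¬B: Gödel ¬ of 0.79 = 0 (operand ≠ 0)
  (A ∧ A) = min(0.4, 0.4) = 0.4
  ¬(A ∧ A): Gödel ¬ of 0.4 = 0 (operand ≠ 0)
  (¬B ⊃ ¬(A ∧ A)): 0 ≤ 0, so result = 1
  ((A ⊃ C) ⊃ (¬B ⊃ ¬(A ∧ A))): 1 ≤ 1, so result = 1
  ¬B: Gödel ¬ of 0.79 = 0 (operand ≠ 0)
  (B ∨ B) = max(0.79, 0.79) = 0.79
  (¬B ∧ (B ∨ B)) = min(0, 0.79) = 0
  ¬(¬B ∧ (B ∨ B)): Gödel ¬ of 0 = 1 (operand is 0)
  (((A ⊃ C) ⊃ (¬B ⊃ ¬(A ∧ A))) ⊃ ¬(¬B ∧ (B ∨ B))): 1 ≤ 1, so result = 1
  Gödel value = 1
Łukasiewicz evaluation:
  (A ⊃ C): min(1, 1 − 0.4 + 0.57) = 1
  ¬B: Łukasiewicz ¬ gives 1 − 0.79 = 0.21
  (A ∧ A) = min(0.4, 0.4) = 0.4
  ¬(A ∧ A): Łukasiewicz ¬ gives 1 − 0.4 = 0.6
  (¬B ⊃ ¬(A ∧ A)): min(1, 1 − 0.21 + 0.6) = 1
  ((A ⊃ C) ⊃ (¬B ⊃ ¬(A ∧ A))): min(1, 1 − 1 + 1) = 1
  ¬B: Łukasiewicz ¬ gives 1 − 0.79 = 0.21
  (B ∨ B) = max(0.79, 0.79) = 0.79
  (¬B ∧ (B ∨ B)) = min(0.21, 0.79) = 0.21
  ¬(¬B ∧ (B ∨ B)): Łukasiewicz ¬ gives 1 − 0.21 = 0.79
  (((A ⊃ C) ⊃ (¬B ⊃ ¬(A ∧ A))) ⊃ ¬(¬B ∧ (B ∨ B))): min(1, 1 − 1 + 0.79) = 0.79
  Łukasiewicz value = 0.79
Difference: 1 − 0.79 = 0.21

0.21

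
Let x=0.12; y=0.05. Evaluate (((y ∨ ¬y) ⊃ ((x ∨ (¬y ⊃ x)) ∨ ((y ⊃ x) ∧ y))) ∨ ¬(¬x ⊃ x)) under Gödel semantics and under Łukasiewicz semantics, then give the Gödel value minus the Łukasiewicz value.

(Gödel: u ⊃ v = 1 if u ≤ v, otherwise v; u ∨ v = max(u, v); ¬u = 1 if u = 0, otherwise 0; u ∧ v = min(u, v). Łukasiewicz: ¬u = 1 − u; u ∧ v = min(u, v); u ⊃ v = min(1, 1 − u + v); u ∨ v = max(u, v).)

Gödel evaluation:
  ¬y: Gödel ¬ of 0.05 = 0 (operand ≠ 0)
  (y ∨ ¬y) = max(0.05, 0) = 0.05
  ¬y: Gödel ¬ of 0.05 = 0 (operand ≠ 0)
  (¬y ⊃ x): 0 ≤ 0.12, so result = 1
  (x ∨ (¬y ⊃ x)) = max(0.12, 1) = 1
  (y ⊃ x): 0.05 ≤ 0.12, so result = 1
  ((y ⊃ x) ∧ y) = min(1, 0.05) = 0.05
  ((x ∨ (¬y ⊃ x)) ∨ ((y ⊃ x) ∧ y)) = max(1, 0.05) = 1
  ((y ∨ ¬y) ⊃ ((x ∨ (¬y ⊃ x)) ∨ ((y ⊃ x) ∧ y))): 0.05 ≤ 1, so result = 1
  ¬x: Gödel ¬ of 0.12 = 0 (operand ≠ 0)
  (¬x ⊃ x): 0 ≤ 0.12, so result = 1
  ¬(¬x ⊃ x): Gödel ¬ of 1 = 0 (operand ≠ 0)
  (((y ∨ ¬y) ⊃ ((x ∨ (¬y ⊃ x)) ∨ ((y ⊃ x) ∧ y))) ∨ ¬(¬x ⊃ x)) = max(1, 0) = 1
  Gödel value = 1
Łukasiewicz evaluation:
  ¬y: Łukasiewicz ¬ gives 1 − 0.05 = 0.95
  (y ∨ ¬y) = max(0.05, 0.95) = 0.95
  ¬y: Łukasiewicz ¬ gives 1 − 0.05 = 0.95
  (¬y ⊃ x): min(1, 1 − 0.95 + 0.12) = 0.17
  (x ∨ (¬y ⊃ x)) = max(0.12, 0.17) = 0.17
  (y ⊃ x): min(1, 1 − 0.05 + 0.12) = 1
  ((y ⊃ x) ∧ y) = min(1, 0.05) = 0.05
  ((x ∨ (¬y ⊃ x)) ∨ ((y ⊃ x) ∧ y)) = max(0.17, 0.05) = 0.17
  ((y ∨ ¬y) ⊃ ((x ∨ (¬y ⊃ x)) ∨ ((y ⊃ x) ∧ y))): min(1, 1 − 0.95 + 0.17) = 0.22
  ¬x: Łukasiewicz ¬ gives 1 − 0.12 = 0.88
  (¬x ⊃ x): min(1, 1 − 0.88 + 0.12) = 0.24
  ¬(¬x ⊃ x): Łukasiewicz ¬ gives 1 − 0.24 = 0.76
  (((y ∨ ¬y) ⊃ ((x ∨ (¬y ⊃ x)) ∨ ((y ⊃ x) ∧ y))) ∨ ¬(¬x ⊃ x)) = max(0.22, 0.76) = 0.76
  Łukasiewicz value = 0.76
Difference: 1 − 0.76 = 0.24

0.24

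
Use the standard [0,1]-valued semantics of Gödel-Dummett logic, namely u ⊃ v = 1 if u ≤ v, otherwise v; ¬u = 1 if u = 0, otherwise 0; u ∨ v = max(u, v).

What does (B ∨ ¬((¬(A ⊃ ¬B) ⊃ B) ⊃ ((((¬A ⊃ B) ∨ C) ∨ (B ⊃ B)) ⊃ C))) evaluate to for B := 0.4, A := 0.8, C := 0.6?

¬B: Gödel ¬ of 0.4 = 0 (operand ≠ 0)
(A ⊃ ¬B): 0.8 > 0, so result = 0
¬(A ⊃ ¬B): Gödel ¬ of 0 = 1 (operand is 0)
(¬(A ⊃ ¬B) ⊃ B): 1 > 0.4, so result = 0.4
¬A: Gödel ¬ of 0.8 = 0 (operand ≠ 0)
(¬A ⊃ B): 0 ≤ 0.4, so result = 1
((¬A ⊃ B) ∨ C) = max(1, 0.6) = 1
(B ⊃ B): 0.4 ≤ 0.4, so result = 1
(((¬A ⊃ B) ∨ C) ∨ (B ⊃ B)) = max(1, 1) = 1
((((¬A ⊃ B) ∨ C) ∨ (B ⊃ B)) ⊃ C): 1 > 0.6, so result = 0.6
((¬(A ⊃ ¬B) ⊃ B) ⊃ ((((¬A ⊃ B) ∨ C) ∨ (B ⊃ B)) ⊃ C)): 0.4 ≤ 0.6, so result = 1
¬((¬(A ⊃ ¬B) ⊃ B) ⊃ ((((¬A ⊃ B) ∨ C) ∨ (B ⊃ B)) ⊃ C)): Gödel ¬ of 1 = 0 (operand ≠ 0)
(B ∨ ¬((¬(A ⊃ ¬B) ⊃ B) ⊃ ((((¬A ⊃ B) ∨ C) ∨ (B ⊃ B)) ⊃ C))) = max(0.4, 0) = 0.4

0.40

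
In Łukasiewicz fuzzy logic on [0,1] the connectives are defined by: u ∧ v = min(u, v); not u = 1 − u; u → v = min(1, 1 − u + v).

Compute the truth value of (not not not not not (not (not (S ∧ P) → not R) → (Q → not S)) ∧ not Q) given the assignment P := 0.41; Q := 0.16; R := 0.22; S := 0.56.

0.00

(S ∧ P) = min(0.56, 0.41) = 0.41
not (S ∧ P): Łukasiewicz ¬ gives 1 − 0.41 = 0.59
not R: Łukasiewicz ¬ gives 1 − 0.22 = 0.78
(not (S ∧ P) → not R): min(1, 1 − 0.59 + 0.78) = 1
not (not (S ∧ P) → not R): Łukasiewicz ¬ gives 1 − 1 = 0
not S: Łukasiewicz ¬ gives 1 − 0.56 = 0.44
(Q → not S): min(1, 1 − 0.16 + 0.44) = 1
(not (not (S ∧ P) → not R) → (Q → not S)): min(1, 1 − 0 + 1) = 1
not (not (not (S ∧ P) → not R) → (Q → not S)): Łukasiewicz ¬ gives 1 − 1 = 0
not not (not (not (S ∧ P) → not R) → (Q → not S)): Łukasiewicz ¬ gives 1 − 0 = 1
not not not (not (not (S ∧ P) → not R) → (Q → not S)): Łukasiewicz ¬ gives 1 − 1 = 0
not not not not (not (not (S ∧ P) → not R) → (Q → not S)): Łukasiewicz ¬ gives 1 − 0 = 1
not not not not not (not (not (S ∧ P) → not R) → (Q → not S)): Łukasiewicz ¬ gives 1 − 1 = 0
not Q: Łukasiewicz ¬ gives 1 − 0.16 = 0.84
(not not not not not (not (not (S ∧ P) → not R) → (Q → not S)) ∧ not Q) = min(0, 0.84) = 0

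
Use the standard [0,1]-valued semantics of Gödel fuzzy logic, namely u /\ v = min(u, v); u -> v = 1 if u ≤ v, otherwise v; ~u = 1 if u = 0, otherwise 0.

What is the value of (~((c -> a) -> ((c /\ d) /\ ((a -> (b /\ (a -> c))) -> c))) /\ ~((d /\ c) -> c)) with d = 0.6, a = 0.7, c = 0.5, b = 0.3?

(c -> a): 0.5 ≤ 0.7, so result = 1
(c /\ d) = min(0.5, 0.6) = 0.5
(a -> c): 0.7 > 0.5, so result = 0.5
(b /\ (a -> c)) = min(0.3, 0.5) = 0.3
(a -> (b /\ (a -> c))): 0.7 > 0.3, so result = 0.3
((a -> (b /\ (a -> c))) -> c): 0.3 ≤ 0.5, so result = 1
((c /\ d) /\ ((a -> (b /\ (a -> c))) -> c)) = min(0.5, 1) = 0.5
((c -> a) -> ((c /\ d) /\ ((a -> (b /\ (a -> c))) -> c))): 1 > 0.5, so result = 0.5
~((c -> a) -> ((c /\ d) /\ ((a -> (b /\ (a -> c))) -> c))): Gödel ¬ of 0.5 = 0 (operand ≠ 0)
(d /\ c) = min(0.6, 0.5) = 0.5
((d /\ c) -> c): 0.5 ≤ 0.5, so result = 1
~((d /\ c) -> c): Gödel ¬ of 1 = 0 (operand ≠ 0)
(~((c -> a) -> ((c /\ d) /\ ((a -> (b /\ (a -> c))) -> c))) /\ ~((d /\ c) -> c)) = min(0, 0) = 0

0.00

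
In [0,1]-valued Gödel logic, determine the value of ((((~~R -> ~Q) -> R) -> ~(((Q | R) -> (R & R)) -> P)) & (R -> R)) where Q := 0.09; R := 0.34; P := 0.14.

~R: Gödel ¬ of 0.34 = 0 (operand ≠ 0)
~~R: Gödel ¬ of 0 = 1 (operand is 0)
~Q: Gödel ¬ of 0.09 = 0 (operand ≠ 0)
(~~R -> ~Q): 1 > 0, so result = 0
((~~R -> ~Q) -> R): 0 ≤ 0.34, so result = 1
(Q | R) = max(0.09, 0.34) = 0.34
(R & R) = min(0.34, 0.34) = 0.34
((Q | R) -> (R & R)): 0.34 ≤ 0.34, so result = 1
(((Q | R) -> (R & R)) -> P): 1 > 0.14, so result = 0.14
~(((Q | R) -> (R & R)) -> P): Gödel ¬ of 0.14 = 0 (operand ≠ 0)
(((~~R -> ~Q) -> R) -> ~(((Q | R) -> (R & R)) -> P)): 1 > 0, so result = 0
(R -> R): 0.34 ≤ 0.34, so result = 1
((((~~R -> ~Q) -> R) -> ~(((Q | R) -> (R & R)) -> P)) & (R -> R)) = min(0, 1) = 0

0.00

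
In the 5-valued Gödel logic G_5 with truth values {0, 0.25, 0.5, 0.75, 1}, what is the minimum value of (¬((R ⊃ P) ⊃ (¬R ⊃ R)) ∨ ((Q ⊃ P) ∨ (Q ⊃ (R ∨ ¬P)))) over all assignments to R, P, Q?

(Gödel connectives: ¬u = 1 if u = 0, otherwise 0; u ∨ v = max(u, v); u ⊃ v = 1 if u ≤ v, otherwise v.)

The minimum is attained at R = 0.25, P = 0.25, Q = 0.5:
  (R ⊃ P): 0.25 ≤ 0.25, so result = 1
  ¬R: Gödel ¬ of 0.25 = 0 (operand ≠ 0)
  (¬R ⊃ R): 0 ≤ 0.25, so result = 1
  ((R ⊃ P) ⊃ (¬R ⊃ R)): 1 ≤ 1, so result = 1
  ¬((R ⊃ P) ⊃ (¬R ⊃ R)): Gödel ¬ of 1 = 0 (operand ≠ 0)
  (Q ⊃ P): 0.5 > 0.25, so result = 0.25
  ¬P: Gödel ¬ of 0.25 = 0 (operand ≠ 0)
  (R ∨ ¬P) = max(0.25, 0) = 0.25
  (Q ⊃ (R ∨ ¬P)): 0.5 > 0.25, so result = 0.25
  ((Q ⊃ P) ∨ (Q ⊃ (R ∨ ¬P))) = max(0.25, 0.25) = 0.25
  (¬((R ⊃ P) ⊃ (¬R ⊃ R)) ∨ ((Q ⊃ P) ∨ (Q ⊃ (R ∨ ¬P)))) = max(0, 0.25) = 0.25
Checking all 125 assignments confirms none give a value below 0.25.

0.25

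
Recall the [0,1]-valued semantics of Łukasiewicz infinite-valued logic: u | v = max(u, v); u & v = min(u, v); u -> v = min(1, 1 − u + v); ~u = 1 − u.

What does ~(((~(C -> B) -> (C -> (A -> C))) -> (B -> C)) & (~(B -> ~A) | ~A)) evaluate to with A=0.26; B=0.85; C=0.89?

(C -> B): min(1, 1 − 0.89 + 0.85) = 0.96
~(C -> B): Łukasiewicz ¬ gives 1 − 0.96 = 0.04
(A -> C): min(1, 1 − 0.26 + 0.89) = 1
(C -> (A -> C)): min(1, 1 − 0.89 + 1) = 1
(~(C -> B) -> (C -> (A -> C))): min(1, 1 − 0.04 + 1) = 1
(B -> C): min(1, 1 − 0.85 + 0.89) = 1
((~(C -> B) -> (C -> (A -> C))) -> (B -> C)): min(1, 1 − 1 + 1) = 1
~A: Łukasiewicz ¬ gives 1 − 0.26 = 0.74
(B -> ~A): min(1, 1 − 0.85 + 0.74) = 0.89
~(B -> ~A): Łukasiewicz ¬ gives 1 − 0.89 = 0.11
~A: Łukasiewicz ¬ gives 1 − 0.26 = 0.74
(~(B -> ~A) | ~A) = max(0.11, 0.74) = 0.74
(((~(C -> B) -> (C -> (A -> C))) -> (B -> C)) & (~(B -> ~A) | ~A)) = min(1, 0.74) = 0.74
~(((~(C -> B) -> (C -> (A -> C))) -> (B -> C)) & (~(B -> ~A) | ~A)): Łukasiewicz ¬ gives 1 − 0.74 = 0.26

0.26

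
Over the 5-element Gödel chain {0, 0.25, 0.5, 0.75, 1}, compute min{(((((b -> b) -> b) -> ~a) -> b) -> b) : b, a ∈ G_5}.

The minimum is attained at b = 0.25, a = 0.25:
  (b -> b): 0.25 ≤ 0.25, so result = 1
  ((b -> b) -> b): 1 > 0.25, so result = 0.25
  ~a: Gödel ¬ of 0.25 = 0 (operand ≠ 0)
  (((b -> b) -> b) -> ~a): 0.25 > 0, so result = 0
  ((((b -> b) -> b) -> ~a) -> b): 0 ≤ 0.25, so result = 1
  (((((b -> b) -> b) -> ~a) -> b) -> b): 1 > 0.25, so result = 0.25
Checking all 25 assignments confirms none give a value below 0.25.

0.25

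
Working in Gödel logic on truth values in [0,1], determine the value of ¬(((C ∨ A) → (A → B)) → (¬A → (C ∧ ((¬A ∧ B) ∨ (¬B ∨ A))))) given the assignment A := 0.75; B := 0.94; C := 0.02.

(C ∨ A) = max(0.02, 0.75) = 0.75
(A → B): 0.75 ≤ 0.94, so result = 1
((C ∨ A) → (A → B)): 0.75 ≤ 1, so result = 1
¬A: Gödel ¬ of 0.75 = 0 (operand ≠ 0)
¬A: Gödel ¬ of 0.75 = 0 (operand ≠ 0)
(¬A ∧ B) = min(0, 0.94) = 0
¬B: Gödel ¬ of 0.94 = 0 (operand ≠ 0)
(¬B ∨ A) = max(0, 0.75) = 0.75
((¬A ∧ B) ∨ (¬B ∨ A)) = max(0, 0.75) = 0.75
(C ∧ ((¬A ∧ B) ∨ (¬B ∨ A))) = min(0.02, 0.75) = 0.02
(¬A → (C ∧ ((¬A ∧ B) ∨ (¬B ∨ A)))): 0 ≤ 0.02, so result = 1
(((C ∨ A) → (A → B)) → (¬A → (C ∧ ((¬A ∧ B) ∨ (¬B ∨ A))))): 1 ≤ 1, so result = 1
¬(((C ∨ A) → (A → B)) → (¬A → (C ∧ ((¬A ∧ B) ∨ (¬B ∨ A))))): Gödel ¬ of 1 = 0 (operand ≠ 0)

0.00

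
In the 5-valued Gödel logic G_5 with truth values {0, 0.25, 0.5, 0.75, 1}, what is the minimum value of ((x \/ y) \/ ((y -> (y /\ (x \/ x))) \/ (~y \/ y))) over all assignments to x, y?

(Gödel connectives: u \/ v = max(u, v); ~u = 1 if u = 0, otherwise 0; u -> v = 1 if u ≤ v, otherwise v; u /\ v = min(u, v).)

The minimum is attained at x = 0, y = 0.25:
  (x \/ y) = max(0, 0.25) = 0.25
  (x \/ x) = max(0, 0) = 0
  (y /\ (x \/ x)) = min(0.25, 0) = 0
  (y -> (y /\ (x \/ x))): 0.25 > 0, so result = 0
  ~y: Gödel ¬ of 0.25 = 0 (operand ≠ 0)
  (~y \/ y) = max(0, 0.25) = 0.25
  ((y -> (y /\ (x \/ x))) \/ (~y \/ y)) = max(0, 0.25) = 0.25
  ((x \/ y) \/ ((y -> (y /\ (x \/ x))) \/ (~y \/ y))) = max(0.25, 0.25) = 0.25
Checking all 25 assignments confirms none give a value below 0.25.

0.25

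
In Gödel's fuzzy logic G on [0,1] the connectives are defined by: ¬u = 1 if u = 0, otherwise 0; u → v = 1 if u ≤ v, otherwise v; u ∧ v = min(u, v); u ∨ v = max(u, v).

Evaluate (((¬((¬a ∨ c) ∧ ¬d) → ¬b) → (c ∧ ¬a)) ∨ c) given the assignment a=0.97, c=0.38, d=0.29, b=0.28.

1.00

¬a: Gödel ¬ of 0.97 = 0 (operand ≠ 0)
(¬a ∨ c) = max(0, 0.38) = 0.38
¬d: Gödel ¬ of 0.29 = 0 (operand ≠ 0)
((¬a ∨ c) ∧ ¬d) = min(0.38, 0) = 0
¬((¬a ∨ c) ∧ ¬d): Gödel ¬ of 0 = 1 (operand is 0)
¬b: Gödel ¬ of 0.28 = 0 (operand ≠ 0)
(¬((¬a ∨ c) ∧ ¬d) → ¬b): 1 > 0, so result = 0
¬a: Gödel ¬ of 0.97 = 0 (operand ≠ 0)
(c ∧ ¬a) = min(0.38, 0) = 0
((¬((¬a ∨ c) ∧ ¬d) → ¬b) → (c ∧ ¬a)): 0 ≤ 0, so result = 1
(((¬((¬a ∨ c) ∧ ¬d) → ¬b) → (c ∧ ¬a)) ∨ c) = max(1, 0.38) = 1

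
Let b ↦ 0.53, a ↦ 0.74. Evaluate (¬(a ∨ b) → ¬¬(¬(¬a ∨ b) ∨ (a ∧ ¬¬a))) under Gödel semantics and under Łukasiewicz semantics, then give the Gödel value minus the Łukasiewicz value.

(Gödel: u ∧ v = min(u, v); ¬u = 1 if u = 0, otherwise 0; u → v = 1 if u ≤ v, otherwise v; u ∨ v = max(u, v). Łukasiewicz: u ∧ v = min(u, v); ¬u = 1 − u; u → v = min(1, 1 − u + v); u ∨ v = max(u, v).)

0.00

Gödel evaluation:
  (a ∨ b) = max(0.74, 0.53) = 0.74
  ¬(a ∨ b): Gödel ¬ of 0.74 = 0 (operand ≠ 0)
  ¬a: Gödel ¬ of 0.74 = 0 (operand ≠ 0)
  (¬a ∨ b) = max(0, 0.53) = 0.53
  ¬(¬a ∨ b): Gödel ¬ of 0.53 = 0 (operand ≠ 0)
  ¬a: Gödel ¬ of 0.74 = 0 (operand ≠ 0)
  ¬¬a: Gödel ¬ of 0 = 1 (operand is 0)
  (a ∧ ¬¬a) = min(0.74, 1) = 0.74
  (¬(¬a ∨ b) ∨ (a ∧ ¬¬a)) = max(0, 0.74) = 0.74
  ¬(¬(¬a ∨ b) ∨ (a ∧ ¬¬a)): Gödel ¬ of 0.74 = 0 (operand ≠ 0)
  ¬¬(¬(¬a ∨ b) ∨ (a ∧ ¬¬a)): Gödel ¬ of 0 = 1 (operand is 0)
  (¬(a ∨ b) → ¬¬(¬(¬a ∨ b) ∨ (a ∧ ¬¬a))): 0 ≤ 1, so result = 1
  Gödel value = 1
Łukasiewicz evaluation:
  (a ∨ b) = max(0.74, 0.53) = 0.74
  ¬(a ∨ b): Łukasiewicz ¬ gives 1 − 0.74 = 0.26
  ¬a: Łukasiewicz ¬ gives 1 − 0.74 = 0.26
  (¬a ∨ b) = max(0.26, 0.53) = 0.53
  ¬(¬a ∨ b): Łukasiewicz ¬ gives 1 − 0.53 = 0.47
  ¬a: Łukasiewicz ¬ gives 1 − 0.74 = 0.26
  ¬¬a: Łukasiewicz ¬ gives 1 − 0.26 = 0.74
  (a ∧ ¬¬a) = min(0.74, 0.74) = 0.74
  (¬(¬a ∨ b) ∨ (a ∧ ¬¬a)) = max(0.47, 0.74) = 0.74
  ¬(¬(¬a ∨ b) ∨ (a ∧ ¬¬a)): Łukasiewicz ¬ gives 1 − 0.74 = 0.26
  ¬¬(¬(¬a ∨ b) ∨ (a ∧ ¬¬a)): Łukasiewicz ¬ gives 1 − 0.26 = 0.74
  (¬(a ∨ b) → ¬¬(¬(¬a ∨ b) ∨ (a ∧ ¬¬a))): min(1, 1 − 0.26 + 0.74) = 1
  Łukasiewicz value = 1
Difference: 1 − 1 = 0.00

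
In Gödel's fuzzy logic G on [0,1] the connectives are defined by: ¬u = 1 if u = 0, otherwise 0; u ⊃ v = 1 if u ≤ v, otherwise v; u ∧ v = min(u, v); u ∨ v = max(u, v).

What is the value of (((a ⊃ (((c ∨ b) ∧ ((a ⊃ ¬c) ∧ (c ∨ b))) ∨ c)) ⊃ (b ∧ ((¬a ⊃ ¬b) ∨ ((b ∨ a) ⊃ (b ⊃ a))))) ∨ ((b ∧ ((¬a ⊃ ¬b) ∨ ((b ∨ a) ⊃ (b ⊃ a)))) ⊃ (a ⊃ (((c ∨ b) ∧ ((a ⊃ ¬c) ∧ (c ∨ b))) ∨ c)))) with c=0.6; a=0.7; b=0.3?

(c ∨ b) = max(0.6, 0.3) = 0.6
¬c: Gödel ¬ of 0.6 = 0 (operand ≠ 0)
(a ⊃ ¬c): 0.7 > 0, so result = 0
(c ∨ b) = max(0.6, 0.3) = 0.6
((a ⊃ ¬c) ∧ (c ∨ b)) = min(0, 0.6) = 0
((c ∨ b) ∧ ((a ⊃ ¬c) ∧ (c ∨ b))) = min(0.6, 0) = 0
(((c ∨ b) ∧ ((a ⊃ ¬c) ∧ (c ∨ b))) ∨ c) = max(0, 0.6) = 0.6
(a ⊃ (((c ∨ b) ∧ ((a ⊃ ¬c) ∧ (c ∨ b))) ∨ c)): 0.7 > 0.6, so result = 0.6
¬a: Gödel ¬ of 0.7 = 0 (operand ≠ 0)
¬b: Gödel ¬ of 0.3 = 0 (operand ≠ 0)
(¬a ⊃ ¬b): 0 ≤ 0, so result = 1
(b ∨ a) = max(0.3, 0.7) = 0.7
(b ⊃ a): 0.3 ≤ 0.7, so result = 1
((b ∨ a) ⊃ (b ⊃ a)): 0.7 ≤ 1, so result = 1
((¬a ⊃ ¬b) ∨ ((b ∨ a) ⊃ (b ⊃ a))) = max(1, 1) = 1
(b ∧ ((¬a ⊃ ¬b) ∨ ((b ∨ a) ⊃ (b ⊃ a)))) = min(0.3, 1) = 0.3
((a ⊃ (((c ∨ b) ∧ ((a ⊃ ¬c) ∧ (c ∨ b))) ∨ c)) ⊃ (b ∧ ((¬a ⊃ ¬b) ∨ ((b ∨ a) ⊃ (b ⊃ a))))): 0.6 > 0.3, so result = 0.3
¬a: Gödel ¬ of 0.7 = 0 (operand ≠ 0)
¬b: Gödel ¬ of 0.3 = 0 (operand ≠ 0)
(¬a ⊃ ¬b): 0 ≤ 0, so result = 1
(b ∨ a) = max(0.3, 0.7) = 0.7
(b ⊃ a): 0.3 ≤ 0.7, so result = 1
((b ∨ a) ⊃ (b ⊃ a)): 0.7 ≤ 1, so result = 1
((¬a ⊃ ¬b) ∨ ((b ∨ a) ⊃ (b ⊃ a))) = max(1, 1) = 1
(b ∧ ((¬a ⊃ ¬b) ∨ ((b ∨ a) ⊃ (b ⊃ a)))) = min(0.3, 1) = 0.3
(c ∨ b) = max(0.6, 0.3) = 0.6
¬c: Gödel ¬ of 0.6 = 0 (operand ≠ 0)
(a ⊃ ¬c): 0.7 > 0, so result = 0
(c ∨ b) = max(0.6, 0.3) = 0.6
((a ⊃ ¬c) ∧ (c ∨ b)) = min(0, 0.6) = 0
((c ∨ b) ∧ ((a ⊃ ¬c) ∧ (c ∨ b))) = min(0.6, 0) = 0
(((c ∨ b) ∧ ((a ⊃ ¬c) ∧ (c ∨ b))) ∨ c) = max(0, 0.6) = 0.6
(a ⊃ (((c ∨ b) ∧ ((a ⊃ ¬c) ∧ (c ∨ b))) ∨ c)): 0.7 > 0.6, so result = 0.6
((b ∧ ((¬a ⊃ ¬b) ∨ ((b ∨ a) ⊃ (b ⊃ a)))) ⊃ (a ⊃ (((c ∨ b) ∧ ((a ⊃ ¬c) ∧ (c ∨ b))) ∨ c))): 0.3 ≤ 0.6, so result = 1
(((a ⊃ (((c ∨ b) ∧ ((a ⊃ ¬c) ∧ (c ∨ b))) ∨ c)) ⊃ (b ∧ ((¬a ⊃ ¬b) ∨ ((b ∨ a) ⊃ (b ⊃ a))))) ∨ ((b ∧ ((¬a ⊃ ¬b) ∨ ((b ∨ a) ⊃ (b ⊃ a)))) ⊃ (a ⊃ (((c ∨ b) ∧ ((a ⊃ ¬c) ∧ (c ∨ b))) ∨ c)))) = max(0.3, 1) = 1

1.00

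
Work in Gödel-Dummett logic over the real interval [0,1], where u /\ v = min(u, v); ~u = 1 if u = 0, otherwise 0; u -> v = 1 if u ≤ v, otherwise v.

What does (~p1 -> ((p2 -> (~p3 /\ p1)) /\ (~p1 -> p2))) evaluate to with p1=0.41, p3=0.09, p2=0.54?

1.00

~p1: Gödel ¬ of 0.41 = 0 (operand ≠ 0)
~p3: Gödel ¬ of 0.09 = 0 (operand ≠ 0)
(~p3 /\ p1) = min(0, 0.41) = 0
(p2 -> (~p3 /\ p1)): 0.54 > 0, so result = 0
~p1: Gödel ¬ of 0.41 = 0 (operand ≠ 0)
(~p1 -> p2): 0 ≤ 0.54, so result = 1
((p2 -> (~p3 /\ p1)) /\ (~p1 -> p2)) = min(0, 1) = 0
(~p1 -> ((p2 -> (~p3 /\ p1)) /\ (~p1 -> p2))): 0 ≤ 0, so result = 1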